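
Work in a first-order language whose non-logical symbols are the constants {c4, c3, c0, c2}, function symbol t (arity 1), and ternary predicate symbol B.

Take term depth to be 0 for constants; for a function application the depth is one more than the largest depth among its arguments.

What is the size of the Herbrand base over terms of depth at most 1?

First count ground terms of depth ≤ 1.
Write N_k for the number of ground terms of depth ≤ k. A term of depth ≤ k is either a constant or a function symbol applied to arguments of depth ≤ k−1, so N_k = 4 + N_{k-1}.
N_0 = 4
N_1 = 4 + 4 = 8
Explicitly: c4, c3, c0, c2, t(c4), t(c3), t(c0), t(c2).
So |H| = 8.
Each predicate of arity r yields |H|^r ground atoms (one per choice of an r-tuple from H):
  B: 8^3 = 512
Total ground atoms: 512.

512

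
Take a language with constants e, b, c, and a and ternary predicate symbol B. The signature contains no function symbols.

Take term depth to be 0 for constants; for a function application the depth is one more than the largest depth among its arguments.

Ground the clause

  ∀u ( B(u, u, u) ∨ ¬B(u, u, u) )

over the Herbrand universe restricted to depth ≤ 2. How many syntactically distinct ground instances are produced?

Ground terms of depth ≤ 2:
  With no function symbols every ground term is a constant, so there are exactly 4 ground terms at every depth bound.
  N_0 = 4
  N_1 = 4
  N_2 = 4
  Explicitly: e, b, c, a.
So there are 4 ground terms available for substitution.
The variable u ranges independently over the available ground terms, and distinct assignments produce distinct instances.
Number of ground instances = 4.

4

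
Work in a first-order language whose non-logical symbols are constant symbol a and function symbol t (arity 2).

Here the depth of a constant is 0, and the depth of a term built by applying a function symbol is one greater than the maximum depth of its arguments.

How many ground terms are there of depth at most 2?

5

Write N_k for the number of ground terms of depth ≤ k. A term of depth ≤ k is either a constant or a function symbol applied to arguments of depth ≤ k−1, so N_k = 1 + N_{k-1}^2.
N_0 = 1
N_1 = 1 + 1^2 = 2
N_2 = 1 + 2^2 = 5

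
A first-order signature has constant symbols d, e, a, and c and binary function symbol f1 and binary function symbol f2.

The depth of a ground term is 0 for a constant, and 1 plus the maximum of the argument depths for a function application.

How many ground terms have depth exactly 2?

Let N_k = |{terms of depth ≤ k}|. Then N_0 = 4 and N_k = 4 + N_{k-1}^2 + N_{k-1}^2 for k ≥ 1 (one summand per function symbol, arity giving the exponent).
N_0 = 4
N_1 = 4 + 4^2 + 4^2 = 36
N_2 = 4 + 36^2 + 36^2 = 2596
Terms of depth exactly 2: N_2 − N_1 = 2596 − 36 = 2560.

2560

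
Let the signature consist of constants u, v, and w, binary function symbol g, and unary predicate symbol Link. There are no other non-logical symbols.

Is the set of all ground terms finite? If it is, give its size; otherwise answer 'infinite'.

infinite

The signature has at least one function symbol (g, arity 2) and at least one constant (u).
Iterating g gives infinitely many distinct ground terms: u, g(u, u), g(g(u, u), g(u, u)), ...
So the Herbrand universe is infinite.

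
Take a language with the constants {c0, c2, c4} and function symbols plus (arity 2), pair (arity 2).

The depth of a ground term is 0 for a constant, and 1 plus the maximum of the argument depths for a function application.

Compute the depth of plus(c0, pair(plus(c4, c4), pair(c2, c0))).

depth(plus(c4, c4)) = 1 + max(0, 0) = 1
depth(pair(c2, c0)) = 1 + max(0, 0) = 1
depth(pair(plus(c4, c4), pair(c2, c0))) = 1 + max(1, 1) = 2
depth(plus(c0, pair(plus(c4, c4), pair(c2, c0)))) = 1 + max(0, 2) = 3

3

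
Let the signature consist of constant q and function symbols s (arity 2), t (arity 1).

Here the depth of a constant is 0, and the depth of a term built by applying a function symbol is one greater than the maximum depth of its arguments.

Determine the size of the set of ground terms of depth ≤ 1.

3

Count level by level. With function symbols s/2, t/1, the terms of depth ≤ k are the 1 constant together with each function applied to depth-≤(k−1) tuples, so N_k = 1 + N_{k-1}^2 + N_{k-1}.
N_0 = 1
N_1 = 1 + 1^2 + 1 = 3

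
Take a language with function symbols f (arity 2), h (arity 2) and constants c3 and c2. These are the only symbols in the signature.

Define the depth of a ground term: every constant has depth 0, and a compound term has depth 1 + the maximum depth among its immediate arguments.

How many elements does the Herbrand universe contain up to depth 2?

If N_k denotes the number of depth-≤k ground terms, the 2 constants give N_0 = 2, and each function symbol of arity r contributes N_{k-1}^r new terms at level k: N_k = 2 + N_{k-1}^2 + N_{k-1}^2.
N_0 = 2
N_1 = 2 + 2^2 + 2^2 = 10
N_2 = 2 + 10^2 + 10^2 = 202

202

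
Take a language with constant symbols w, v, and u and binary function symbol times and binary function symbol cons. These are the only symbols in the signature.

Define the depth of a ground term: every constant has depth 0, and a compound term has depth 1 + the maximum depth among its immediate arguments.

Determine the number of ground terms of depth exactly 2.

Count level by level. With function symbols times/2, cons/2, the terms of depth ≤ k are the 3 constants together with each function applied to depth-≤(k−1) tuples, so N_k = 3 + N_{k-1}^2 + N_{k-1}^2.
N_0 = 3
N_1 = 3 + 3^2 + 3^2 = 21
N_2 = 3 + 21^2 + 21^2 = 885
Terms of depth exactly 2: N_2 − N_1 = 885 − 21 = 864.

864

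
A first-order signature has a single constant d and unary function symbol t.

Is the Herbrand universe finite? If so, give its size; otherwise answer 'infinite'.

infinite

The signature has at least one function symbol (t, arity 1) and at least one constant (d).
Iterating t gives infinitely many distinct ground terms: d, t(d), t(t(d)), ...
So the Herbrand universe is infinite.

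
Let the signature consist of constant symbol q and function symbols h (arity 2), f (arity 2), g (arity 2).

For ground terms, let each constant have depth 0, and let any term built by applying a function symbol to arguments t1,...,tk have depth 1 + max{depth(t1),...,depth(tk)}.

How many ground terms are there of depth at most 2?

49

Let N_k count ground terms of depth at most k. Each non-constant term of depth ≤ k is some function symbol applied to depth-≤(k−1) arguments, giving N_k = 1 + N_{k-1}^2 + N_{k-1}^2 + N_{k-1}^2.
N_0 = 1
N_1 = 1 + 1^2 + 1^2 + 1^2 = 4
N_2 = 1 + 4^2 + 4^2 + 4^2 = 49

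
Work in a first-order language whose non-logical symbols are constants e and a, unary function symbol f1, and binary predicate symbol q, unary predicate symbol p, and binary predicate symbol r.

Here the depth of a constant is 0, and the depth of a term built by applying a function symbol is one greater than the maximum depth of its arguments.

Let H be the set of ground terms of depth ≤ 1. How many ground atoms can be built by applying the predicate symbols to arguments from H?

36

First count ground terms of depth ≤ 1.
Let N_k = |{terms of depth ≤ k}|. Then N_0 = 2 and N_k = 2 + N_{k-1} for k ≥ 1 (one summand per function symbol, arity giving the exponent).
N_0 = 2
N_1 = 2 + 2 = 4
So |H| = 4.
A ground atom is a predicate applied to a tuple of terms from H, so the count is the sum over predicates of |H|^arity:
  q: 4^2 = 16;  p: 4;  r: 4^2 = 16
Total ground atoms: 16 + 4 + 16 = 36.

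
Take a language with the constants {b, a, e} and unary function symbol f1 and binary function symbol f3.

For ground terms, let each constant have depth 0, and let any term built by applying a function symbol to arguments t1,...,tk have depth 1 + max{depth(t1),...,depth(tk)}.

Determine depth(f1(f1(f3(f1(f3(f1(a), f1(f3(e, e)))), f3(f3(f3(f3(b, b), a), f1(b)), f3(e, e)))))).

7

depth(f1(a)) = 1 + depth(a) = 1 + 0 = 1
depth(f3(e, e)) = 1 + max(0, 0) = 1
depth(f1(f3(e, e))) = 1 + depth(f3(e, e)) = 1 + 1 = 2
depth(f3(f1(a), f1(f3(e, e)))) = 1 + max(1, 2) = 3
depth(f1(f3(f1(a), f1(f3(e, e))))) = 1 + depth(f3(f1(a), f1(f3(e, e)))) = 1 + 3 = 4
depth(f3(b, b)) = 1 + max(0, 0) = 1
depth(f3(f3(b, b), a)) = 1 + max(1, 0) = 2
depth(f1(b)) = 1 + depth(b) = 1 + 0 = 1
depth(f3(f3(f3(b, b), a), f1(b))) = 1 + max(2, 1) = 3
depth(f3(f3(f3(f3(b, b), a), f1(b)), f3(e, e))) = 1 + max(3, 1) = 4
depth(f3(f1(f3(f1(a), f1(f3(e, e)))), f3(f3(f3(f3(b, b), a), f1(b)), f3(e, e)))) = 1 + max(4, 4) = 5
depth(f1(f3(f1(f3(f1(a), f1(f3(e, e)))), f3(f3(f3(f3(b, b), a), f1(b)), f3(e, e))))) = 1 + depth(f3(f1(f3(f1(a), f1(f3(e, e)))), f3(f3(f3(f3(b, b), a), f1(b)), f3(e, e)))) = 1 + 5 = 6
depth(f1(f1(f3(f1(f3(f1(a), f1(f3(e, e)))), f3(f3(f3(f3(b, b), a), f1(b)), f3(e, e)))))) = 1 + depth(f1(f3(f1(f3(f1(a), f1(f3(e, e)))), f3(f3(f3(f3(b, b), a), f1(b)), f3(e, e))))) = 1 + 6 = 7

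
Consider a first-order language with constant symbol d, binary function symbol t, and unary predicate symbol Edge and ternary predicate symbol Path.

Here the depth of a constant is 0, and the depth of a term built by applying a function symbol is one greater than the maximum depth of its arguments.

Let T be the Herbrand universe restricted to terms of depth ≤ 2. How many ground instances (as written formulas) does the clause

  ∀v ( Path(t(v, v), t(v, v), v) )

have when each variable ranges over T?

5

Ground terms of depth ≤ 2:
  Count level by level. With function symbols t/2, the terms of depth ≤ k are the 1 constant together with each function applied to depth-≤(k−1) tuples, so N_k = 1 + N_{k-1}^2.
  N_0 = 1
  N_1 = 1 + 1^2 = 2
  N_2 = 1 + 2^2 = 5
  Explicitly: d, t(d, d), t(d, t(d, d)), t(t(d, d), d), t(t(d, d), t(d, d)).
So there are 5 ground terms available for substitution.
The body mentions the single quantified variable v; since ground terms form a free algebra, no two substitutions collapse to the same formula.
Number of ground instances = 5.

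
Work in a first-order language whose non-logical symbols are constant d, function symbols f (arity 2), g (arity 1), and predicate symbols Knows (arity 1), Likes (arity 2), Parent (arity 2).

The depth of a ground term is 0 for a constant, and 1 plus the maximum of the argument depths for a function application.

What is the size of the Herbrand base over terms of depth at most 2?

351

First count ground terms of depth ≤ 2.
Count level by level. With function symbols f/2, g/1, the terms of depth ≤ k are the 1 constant together with each function applied to depth-≤(k−1) tuples, so N_k = 1 + N_{k-1}^2 + N_{k-1}.
N_0 = 1
N_1 = 1 + 1^2 + 1 = 3
N_2 = 1 + 3^2 + 3 = 13
So |H| = 13.
A ground atom is a predicate applied to a tuple of terms from H, so the count is the sum over predicates of |H|^arity:
  Knows: 13;  Likes: 13^2 = 169;  Parent: 13^2 = 169
Total ground atoms: 13 + 169 + 169 = 351.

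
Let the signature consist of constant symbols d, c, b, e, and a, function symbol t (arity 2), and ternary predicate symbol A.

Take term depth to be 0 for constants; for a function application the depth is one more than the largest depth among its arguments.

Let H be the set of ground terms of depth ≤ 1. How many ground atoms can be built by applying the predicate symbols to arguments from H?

First count ground terms of depth ≤ 1.
Count level by level. With function symbols t/2, the terms of depth ≤ k are the 5 constants together with each function applied to depth-≤(k−1) tuples, so N_k = 5 + N_{k-1}^2.
N_0 = 5
N_1 = 5 + 5^2 = 30
So |H| = 30.
Ground atoms are formed by filling each argument slot of a predicate with a term from H, so an r-ary predicate gives |H|^r atoms:
  A: 30^3 = 27000
Total ground atoms: 27000.

27000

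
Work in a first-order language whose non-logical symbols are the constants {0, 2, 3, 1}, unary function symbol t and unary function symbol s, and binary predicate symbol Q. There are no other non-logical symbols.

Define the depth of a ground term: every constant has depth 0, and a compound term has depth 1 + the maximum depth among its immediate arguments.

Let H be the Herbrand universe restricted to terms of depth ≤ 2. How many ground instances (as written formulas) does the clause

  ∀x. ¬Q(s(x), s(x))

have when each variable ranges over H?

Ground terms of depth ≤ 2:
  Write N_k for the number of ground terms of depth ≤ k. A term of depth ≤ k is either a constant or a function symbol applied to arguments of depth ≤ k−1, so N_k = 4 + N_{k-1} + N_{k-1}.
  N_0 = 4
  N_1 = 4 + 4 + 4 = 12
  N_2 = 4 + 12 + 12 = 28
So there are 28 ground terms available for substitution.
The variable x ranges independently over the available ground terms, and distinct assignments produce distinct instances.
Number of ground instances = 28.

28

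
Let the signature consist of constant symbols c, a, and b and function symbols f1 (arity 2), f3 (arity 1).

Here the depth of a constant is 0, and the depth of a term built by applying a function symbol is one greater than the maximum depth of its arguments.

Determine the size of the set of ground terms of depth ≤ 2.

Count level by level. With function symbols f1/2, f3/1, the terms of depth ≤ k are the 3 constants together with each function applied to depth-≤(k−1) tuples, so N_k = 3 + N_{k-1}^2 + N_{k-1}.
N_0 = 3
N_1 = 3 + 3^2 + 3 = 15
N_2 = 3 + 15^2 + 15 = 243

243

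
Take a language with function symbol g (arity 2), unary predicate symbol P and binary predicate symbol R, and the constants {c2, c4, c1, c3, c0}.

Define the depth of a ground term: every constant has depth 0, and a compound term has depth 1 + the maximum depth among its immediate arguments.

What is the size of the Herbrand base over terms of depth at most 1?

First count ground terms of depth ≤ 1.
If N_k denotes the number of depth-≤k ground terms, the 5 constants give N_0 = 5, and each function symbol of arity r contributes N_{k-1}^r new terms at level k: N_k = 5 + N_{k-1}^2.
N_0 = 5
N_1 = 5 + 5^2 = 30
So |H| = 30.
Ground atoms are formed by filling each argument slot of a predicate with a term from H, so an r-ary predicate gives |H|^r atoms:
  P: 30;  R: 30^2 = 900
Total ground atoms: 30 + 900 = 930.

930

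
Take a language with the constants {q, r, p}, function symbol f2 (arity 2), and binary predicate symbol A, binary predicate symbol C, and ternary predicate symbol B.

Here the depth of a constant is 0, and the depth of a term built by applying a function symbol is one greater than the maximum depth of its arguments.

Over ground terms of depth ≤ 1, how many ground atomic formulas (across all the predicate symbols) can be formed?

First count ground terms of depth ≤ 1.
Let N_k count ground terms of depth at most k. Each non-constant term of depth ≤ k is some function symbol applied to depth-≤(k−1) arguments, giving N_k = 3 + N_{k-1}^2.
N_0 = 3
N_1 = 3 + 3^2 = 12
Explicitly: q, r, p, f2(q, q), f2(q, r), f2(q, p), f2(r, q), f2(r, r), f2(r, p), f2(p, q), f2(p, r), f2(p, p).
So |H| = 12.
A ground atom is a predicate applied to a tuple of terms from H, so the count is the sum over predicates of |H|^arity:
  A: 12^2 = 144;  C: 12^2 = 144;  B: 12^3 = 1728
Total ground atoms: 144 + 144 + 1728 = 2016.

2016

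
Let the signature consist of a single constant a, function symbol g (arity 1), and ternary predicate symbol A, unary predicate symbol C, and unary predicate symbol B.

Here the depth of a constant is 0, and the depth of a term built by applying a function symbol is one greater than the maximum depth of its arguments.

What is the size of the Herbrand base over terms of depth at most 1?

12

First count ground terms of depth ≤ 1.
Let N_k count ground terms of depth at most k. Each non-constant term of depth ≤ k is some function symbol applied to depth-≤(k−1) arguments, giving N_k = 1 + N_{k-1}.
N_0 = 1
N_1 = 1 + 1 = 2
So |H| = 2.
Ground atoms are formed by filling each argument slot of a predicate with a term from H, so an r-ary predicate gives |H|^r atoms:
  A: 2^3 = 8;  C: 2;  B: 2
Total ground atoms: 8 + 2 + 2 = 12.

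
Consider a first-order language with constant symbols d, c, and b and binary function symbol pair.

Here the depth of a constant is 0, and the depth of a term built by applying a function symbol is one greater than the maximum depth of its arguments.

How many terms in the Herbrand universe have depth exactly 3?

21465

If N_k denotes the number of depth-≤k ground terms, the 3 constants give N_0 = 3, and each function symbol of arity r contributes N_{k-1}^r new terms at level k: N_k = 3 + N_{k-1}^2.
N_0 = 3
N_1 = 3 + 3^2 = 12
N_2 = 3 + 12^2 = 147
N_3 = 3 + 147^2 = 21612
Terms of depth exactly 3: N_3 − N_2 = 21612 − 147 = 21465.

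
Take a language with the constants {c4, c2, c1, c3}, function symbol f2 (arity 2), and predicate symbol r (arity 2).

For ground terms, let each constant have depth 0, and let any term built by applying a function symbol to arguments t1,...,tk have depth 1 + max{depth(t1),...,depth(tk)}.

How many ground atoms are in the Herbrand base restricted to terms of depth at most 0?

16

First count ground terms of depth ≤ 0.
Write N_k for the number of ground terms of depth ≤ k. A term of depth ≤ k is either a constant or a function symbol applied to arguments of depth ≤ k−1, so N_k = 4 + N_{k-1}^2.
N_0 = 4
Explicitly: c4, c2, c1, c3.
So |H| = 4.
Ground atoms are formed by filling each argument slot of a predicate with a term from H, so an r-ary predicate gives |H|^r atoms:
  r: 4^2 = 16
Total ground atoms: 16.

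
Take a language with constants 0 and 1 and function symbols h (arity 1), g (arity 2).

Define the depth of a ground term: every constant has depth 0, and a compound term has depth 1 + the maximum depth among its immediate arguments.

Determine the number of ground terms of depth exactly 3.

Let N_k = |{terms of depth ≤ k}|. Then N_0 = 2 and N_k = 2 + N_{k-1} + N_{k-1}^2 for k ≥ 1 (one summand per function symbol, arity giving the exponent).
N_0 = 2
N_1 = 2 + 2 + 2^2 = 8
N_2 = 2 + 8 + 8^2 = 74
N_3 = 2 + 74 + 74^2 = 5552
Terms of depth exactly 3: N_3 − N_2 = 5552 − 74 = 5478.

5478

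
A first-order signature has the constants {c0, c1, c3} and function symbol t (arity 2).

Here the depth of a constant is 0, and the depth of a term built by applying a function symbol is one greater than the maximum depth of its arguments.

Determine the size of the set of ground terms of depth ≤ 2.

Write N_k for the number of ground terms of depth ≤ k. A term of depth ≤ k is either a constant or a function symbol applied to arguments of depth ≤ k−1, so N_k = 3 + N_{k-1}^2.
N_0 = 3
N_1 = 3 + 3^2 = 12
N_2 = 3 + 12^2 = 147

147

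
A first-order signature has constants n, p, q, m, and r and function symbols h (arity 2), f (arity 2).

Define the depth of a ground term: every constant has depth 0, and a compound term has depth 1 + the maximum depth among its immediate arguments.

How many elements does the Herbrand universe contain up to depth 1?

Let N_k count ground terms of depth at most k. Each non-constant term of depth ≤ k is some function symbol applied to depth-≤(k−1) arguments, giving N_k = 5 + N_{k-1}^2 + N_{k-1}^2.
N_0 = 5
N_1 = 5 + 5^2 + 5^2 = 55

55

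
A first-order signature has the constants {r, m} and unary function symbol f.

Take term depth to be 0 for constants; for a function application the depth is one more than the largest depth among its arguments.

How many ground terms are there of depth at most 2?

If N_k denotes the number of depth-≤k ground terms, the 2 constants give N_0 = 2, and each function symbol of arity r contributes N_{k-1}^r new terms at level k: N_k = 2 + N_{k-1}.
N_0 = 2
N_1 = 2 + 2 = 4
N_2 = 2 + 4 = 6

6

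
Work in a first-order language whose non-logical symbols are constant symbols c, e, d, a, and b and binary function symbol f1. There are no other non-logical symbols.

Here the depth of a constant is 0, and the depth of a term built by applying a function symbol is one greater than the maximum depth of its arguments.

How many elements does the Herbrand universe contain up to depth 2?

905

Write N_k for the number of ground terms of depth ≤ k. A term of depth ≤ k is either a constant or a function symbol applied to arguments of depth ≤ k−1, so N_k = 5 + N_{k-1}^2.
N_0 = 5
N_1 = 5 + 5^2 = 30
N_2 = 5 + 30^2 = 905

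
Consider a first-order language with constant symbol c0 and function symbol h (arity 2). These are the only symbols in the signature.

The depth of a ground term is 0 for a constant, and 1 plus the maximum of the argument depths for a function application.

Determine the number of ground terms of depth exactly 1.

Write N_k for the number of ground terms of depth ≤ k. A term of depth ≤ k is either a constant or a function symbol applied to arguments of depth ≤ k−1, so N_k = 1 + N_{k-1}^2.
N_0 = 1
N_1 = 1 + 1^2 = 2
Terms of depth exactly 1: N_1 − N_0 = 2 − 1 = 1.

1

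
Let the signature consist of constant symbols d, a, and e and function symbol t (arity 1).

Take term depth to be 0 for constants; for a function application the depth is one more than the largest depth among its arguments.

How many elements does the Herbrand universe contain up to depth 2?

Let N_k = |{terms of depth ≤ k}|. Then N_0 = 3 and N_k = 3 + N_{k-1} for k ≥ 1 (one summand per function symbol, arity giving the exponent).
N_0 = 3
N_1 = 3 + 3 = 6
N_2 = 3 + 6 = 9
Explicitly: d, a, e, t(d), t(a), t(e), t(t(d)), t(t(a)), t(t(e)).

9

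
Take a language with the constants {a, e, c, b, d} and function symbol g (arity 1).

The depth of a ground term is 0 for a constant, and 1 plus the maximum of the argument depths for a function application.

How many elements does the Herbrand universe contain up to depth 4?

25

Count level by level. With function symbols g/1, the terms of depth ≤ k are the 5 constants together with each function applied to depth-≤(k−1) tuples, so N_k = 5 + N_{k-1}.
N_0 = 5
N_1 = 5 + 5 = 10
N_2 = 5 + 10 = 15
N_3 = 5 + 15 = 20
N_4 = 5 + 20 = 25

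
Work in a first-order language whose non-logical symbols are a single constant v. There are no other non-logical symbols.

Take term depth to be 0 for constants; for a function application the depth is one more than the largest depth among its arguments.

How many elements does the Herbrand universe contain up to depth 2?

With no function symbols every ground term is a constant, so there is exactly 1 ground term at every depth bound.
N_0 = 1
N_1 = 1
N_2 = 1
Explicitly: v.

1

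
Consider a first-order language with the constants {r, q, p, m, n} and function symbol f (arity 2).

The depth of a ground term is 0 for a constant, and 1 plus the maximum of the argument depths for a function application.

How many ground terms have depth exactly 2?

If N_k denotes the number of depth-≤k ground terms, the 5 constants give N_0 = 5, and each function symbol of arity r contributes N_{k-1}^r new terms at level k: N_k = 5 + N_{k-1}^2.
N_0 = 5
N_1 = 5 + 5^2 = 30
N_2 = 5 + 30^2 = 905
Terms of depth exactly 2: N_2 − N_1 = 905 − 30 = 875.

875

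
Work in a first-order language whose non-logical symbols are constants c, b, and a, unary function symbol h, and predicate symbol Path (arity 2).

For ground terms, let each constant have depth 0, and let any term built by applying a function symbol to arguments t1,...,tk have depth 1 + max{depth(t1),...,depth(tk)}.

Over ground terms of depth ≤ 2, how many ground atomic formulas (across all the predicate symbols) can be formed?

81

First count ground terms of depth ≤ 2.
If N_k denotes the number of depth-≤k ground terms, the 3 constants give N_0 = 3, and each function symbol of arity r contributes N_{k-1}^r new terms at level k: N_k = 3 + N_{k-1}.
N_0 = 3
N_1 = 3 + 3 = 6
N_2 = 3 + 6 = 9
So |H| = 9.
A ground atom is a predicate applied to a tuple of terms from H, so the count is the sum over predicates of |H|^arity:
  Path: 9^2 = 81
Total ground atoms: 81.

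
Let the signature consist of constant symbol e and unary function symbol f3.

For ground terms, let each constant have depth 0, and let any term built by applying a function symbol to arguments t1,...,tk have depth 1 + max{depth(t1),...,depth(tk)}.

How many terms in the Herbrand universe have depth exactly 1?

Write N_k for the number of ground terms of depth ≤ k. A term of depth ≤ k is either a constant or a function symbol applied to arguments of depth ≤ k−1, so N_k = 1 + N_{k-1}.
N_0 = 1
N_1 = 1 + 1 = 2
Terms of depth exactly 1: N_1 − N_0 = 2 − 1 = 1.

1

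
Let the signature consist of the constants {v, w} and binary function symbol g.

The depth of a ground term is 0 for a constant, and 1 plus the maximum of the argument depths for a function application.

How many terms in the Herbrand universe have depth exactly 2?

32

Write N_k for the number of ground terms of depth ≤ k. A term of depth ≤ k is either a constant or a function symbol applied to arguments of depth ≤ k−1, so N_k = 2 + N_{k-1}^2.
N_0 = 2
N_1 = 2 + 2^2 = 6
N_2 = 2 + 6^2 = 38
Terms of depth exactly 2: N_2 − N_1 = 38 − 6 = 32.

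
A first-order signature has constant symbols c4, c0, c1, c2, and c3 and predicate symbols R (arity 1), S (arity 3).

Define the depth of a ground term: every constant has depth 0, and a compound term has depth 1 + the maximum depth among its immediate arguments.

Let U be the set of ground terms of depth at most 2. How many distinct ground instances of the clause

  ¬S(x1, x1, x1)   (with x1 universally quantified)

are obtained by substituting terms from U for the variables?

5

Ground terms of depth ≤ 2:
  With no function symbols every ground term is a constant, so there are exactly 5 ground terms at every depth bound.
  N_0 = 5
  N_1 = 5
  N_2 = 5
  Explicitly: c4, c0, c1, c2, c3.
So there are 5 ground terms available for substitution.
The clause has 1 distinct variable (x1), which appears in the body. In the free term algebra distinct substitutions yield syntactically distinct ground instances.
Number of ground instances = 5.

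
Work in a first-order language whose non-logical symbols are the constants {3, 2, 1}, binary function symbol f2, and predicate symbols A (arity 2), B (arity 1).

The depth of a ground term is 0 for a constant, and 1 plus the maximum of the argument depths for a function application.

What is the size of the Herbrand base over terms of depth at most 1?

First count ground terms of depth ≤ 1.
Let N_k = |{terms of depth ≤ k}|. Then N_0 = 3 and N_k = 3 + N_{k-1}^2 for k ≥ 1 (one summand per function symbol, arity giving the exponent).
N_0 = 3
N_1 = 3 + 3^2 = 12
Explicitly: 3, 2, 1, f2(3, 3), f2(3, 2), f2(3, 1), f2(2, 3), f2(2, 2), f2(2, 1), f2(1, 3), f2(1, 2), f2(1, 1).
So |H| = 12.
For each predicate symbol, the number of ground atoms is |H| raised to its arity; summing:
  A: 12^2 = 144;  B: 12
Total ground atoms: 144 + 12 = 156.

156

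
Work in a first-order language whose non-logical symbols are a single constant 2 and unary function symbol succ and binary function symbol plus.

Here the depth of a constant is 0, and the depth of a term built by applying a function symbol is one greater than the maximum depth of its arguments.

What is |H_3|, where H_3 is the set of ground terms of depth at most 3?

Count level by level. With function symbols succ/1, plus/2, the terms of depth ≤ k are the 1 constant together with each function applied to depth-≤(k−1) tuples, so N_k = 1 + N_{k-1} + N_{k-1}^2.
N_0 = 1
N_1 = 1 + 1 + 1^2 = 3
N_2 = 1 + 3 + 3^2 = 13
N_3 = 1 + 13 + 13^2 = 183

183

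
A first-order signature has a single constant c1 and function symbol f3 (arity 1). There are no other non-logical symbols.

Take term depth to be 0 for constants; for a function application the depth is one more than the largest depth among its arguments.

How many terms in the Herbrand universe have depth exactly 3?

Let N_k = |{terms of depth ≤ k}|. Then N_0 = 1 and N_k = 1 + N_{k-1} for k ≥ 1 (one summand per function symbol, arity giving the exponent).
N_0 = 1
N_1 = 1 + 1 = 2
N_2 = 1 + 2 = 3
N_3 = 1 + 3 = 4
Terms of depth exactly 3: N_3 − N_2 = 4 − 3 = 1.

1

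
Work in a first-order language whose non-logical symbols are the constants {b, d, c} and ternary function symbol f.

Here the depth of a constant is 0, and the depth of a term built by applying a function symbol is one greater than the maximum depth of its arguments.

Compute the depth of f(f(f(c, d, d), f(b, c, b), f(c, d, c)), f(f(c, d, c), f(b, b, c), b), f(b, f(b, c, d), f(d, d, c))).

3

depth(f(c, d, d)) = 1 + max(0, 0, 0) = 1
depth(f(b, c, b)) = 1 + max(0, 0, 0) = 1
depth(f(c, d, c)) = 1 + max(0, 0, 0) = 1
depth(f(f(c, d, d), f(b, c, b), f(c, d, c))) = 1 + max(1, 1, 1) = 2
depth(f(b, b, c)) = 1 + max(0, 0, 0) = 1
depth(f(f(c, d, c), f(b, b, c), b)) = 1 + max(1, 1, 0) = 2
depth(f(b, c, d)) = 1 + max(0, 0, 0) = 1
depth(f(d, d, c)) = 1 + max(0, 0, 0) = 1
depth(f(b, f(b, c, d), f(d, d, c))) = 1 + max(0, 1, 1) = 2
depth(f(f(f(c, d, d), f(b, c, b), f(c, d, c)), f(f(c, d, c), f(b, b, c), b), f(b, f(b, c, d), f(d, d, c)))) = 1 + max(2, 2, 2) = 3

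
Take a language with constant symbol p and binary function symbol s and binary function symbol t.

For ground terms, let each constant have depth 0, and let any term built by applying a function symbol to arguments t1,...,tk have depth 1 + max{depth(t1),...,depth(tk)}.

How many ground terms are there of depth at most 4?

Let N_k count ground terms of depth at most k. Each non-constant term of depth ≤ k is some function symbol applied to depth-≤(k−1) arguments, giving N_k = 1 + N_{k-1}^2 + N_{k-1}^2.
N_0 = 1
N_1 = 1 + 1^2 + 1^2 = 3
N_2 = 1 + 3^2 + 3^2 = 19
N_3 = 1 + 19^2 + 19^2 = 723
N_4 = 1 + 723^2 + 723^2 = 1045459

1045459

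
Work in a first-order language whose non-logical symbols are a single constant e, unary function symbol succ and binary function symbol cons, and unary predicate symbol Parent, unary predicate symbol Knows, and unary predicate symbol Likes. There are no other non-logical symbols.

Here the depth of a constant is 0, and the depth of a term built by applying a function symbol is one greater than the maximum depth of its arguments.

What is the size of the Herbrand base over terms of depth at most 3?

549

First count ground terms of depth ≤ 3.
Let N_k count ground terms of depth at most k. Each non-constant term of depth ≤ k is some function symbol applied to depth-≤(k−1) arguments, giving N_k = 1 + N_{k-1} + N_{k-1}^2.
N_0 = 1
N_1 = 1 + 1 + 1^2 = 3
N_2 = 1 + 3 + 3^2 = 13
N_3 = 1 + 13 + 13^2 = 183
So |H| = 183.
A ground atom is a predicate applied to a tuple of terms from H, so the count is the sum over predicates of |H|^arity:
  Parent: 183;  Knows: 183;  Likes: 183
Total ground atoms: 183 + 183 + 183 = 549.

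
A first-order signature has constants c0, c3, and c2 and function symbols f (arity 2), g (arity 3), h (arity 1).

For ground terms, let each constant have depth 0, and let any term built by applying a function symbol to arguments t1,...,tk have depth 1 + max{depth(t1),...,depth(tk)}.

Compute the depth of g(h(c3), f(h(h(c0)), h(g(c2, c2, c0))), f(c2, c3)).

depth(h(c3)) = 1 + depth(c3) = 1 + 0 = 1
depth(h(c0)) = 1 + depth(c0) = 1 + 0 = 1
depth(h(h(c0))) = 1 + depth(h(c0)) = 1 + 1 = 2
depth(g(c2, c2, c0)) = 1 + max(0, 0, 0) = 1
depth(h(g(c2, c2, c0))) = 1 + depth(g(c2, c2, c0)) = 1 + 1 = 2
depth(f(h(h(c0)), h(g(c2, c2, c0)))) = 1 + max(2, 2) = 3
depth(f(c2, c3)) = 1 + max(0, 0) = 1
depth(g(h(c3), f(h(h(c0)), h(g(c2, c2, c0))), f(c2, c3))) = 1 + max(1, 3, 1) = 4

4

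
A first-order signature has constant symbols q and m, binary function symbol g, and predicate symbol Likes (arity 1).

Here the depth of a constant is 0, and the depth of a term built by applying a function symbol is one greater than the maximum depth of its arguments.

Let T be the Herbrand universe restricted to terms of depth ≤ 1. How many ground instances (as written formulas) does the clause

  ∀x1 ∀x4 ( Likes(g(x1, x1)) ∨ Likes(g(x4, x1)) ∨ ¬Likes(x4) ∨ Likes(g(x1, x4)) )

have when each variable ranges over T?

36

Ground terms of depth ≤ 1:
  Write N_k for the number of ground terms of depth ≤ k. A term of depth ≤ k is either a constant or a function symbol applied to arguments of depth ≤ k−1, so N_k = 2 + N_{k-1}^2.
  N_0 = 2
  N_1 = 2 + 2^2 = 6
So there are 6 ground terms available for substitution.
The body mentions every one of the 2 quantified variables; since ground terms form a free algebra, no two substitutions collapse to the same formula.
Number of ground instances = 6^2 = 36.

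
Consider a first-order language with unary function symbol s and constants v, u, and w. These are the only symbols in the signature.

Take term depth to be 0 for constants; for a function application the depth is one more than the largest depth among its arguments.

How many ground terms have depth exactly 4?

3

Let N_k = |{terms of depth ≤ k}|. Then N_0 = 3 and N_k = 3 + N_{k-1} for k ≥ 1 (one summand per function symbol, arity giving the exponent).
N_0 = 3
N_1 = 3 + 3 = 6
N_2 = 3 + 6 = 9
N_3 = 3 + 9 = 12
N_4 = 3 + 12 = 15
Terms of depth exactly 4: N_4 − N_3 = 15 − 12 = 3.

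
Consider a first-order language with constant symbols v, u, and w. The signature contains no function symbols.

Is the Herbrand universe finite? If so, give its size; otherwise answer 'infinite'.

3

There are no function symbols, so every ground term is one of the 3 constants.
The Herbrand universe is {v, u, w}, which is finite with 3 elements.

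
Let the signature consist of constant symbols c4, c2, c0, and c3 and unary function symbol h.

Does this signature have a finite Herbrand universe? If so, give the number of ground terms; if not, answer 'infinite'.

The signature has at least one function symbol (h, arity 1) and at least one constant (c4).
Iterating h gives infinitely many distinct ground terms: c4, h(c4), h(h(c4)), ...
So the Herbrand universe is infinite.

infinite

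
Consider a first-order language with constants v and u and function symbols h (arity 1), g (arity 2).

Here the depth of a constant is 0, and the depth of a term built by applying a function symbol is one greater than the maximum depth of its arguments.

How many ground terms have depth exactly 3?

5478

Let N_k = |{terms of depth ≤ k}|. Then N_0 = 2 and N_k = 2 + N_{k-1} + N_{k-1}^2 for k ≥ 1 (one summand per function symbol, arity giving the exponent).
N_0 = 2
N_1 = 2 + 2 + 2^2 = 8
N_2 = 2 + 8 + 8^2 = 74
N_3 = 2 + 74 + 74^2 = 5552
Terms of depth exactly 3: N_3 − N_2 = 5552 − 74 = 5478.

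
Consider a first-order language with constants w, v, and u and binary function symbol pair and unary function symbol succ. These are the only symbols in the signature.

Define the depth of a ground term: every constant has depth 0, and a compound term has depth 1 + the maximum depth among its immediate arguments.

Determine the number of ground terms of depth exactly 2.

Count level by level. With function symbols pair/2, succ/1, the terms of depth ≤ k are the 3 constants together with each function applied to depth-≤(k−1) tuples, so N_k = 3 + N_{k-1}^2 + N_{k-1}.
N_0 = 3
N_1 = 3 + 3^2 + 3 = 15
N_2 = 3 + 15^2 + 15 = 243
Terms of depth exactly 2: N_2 − N_1 = 243 − 15 = 228.

228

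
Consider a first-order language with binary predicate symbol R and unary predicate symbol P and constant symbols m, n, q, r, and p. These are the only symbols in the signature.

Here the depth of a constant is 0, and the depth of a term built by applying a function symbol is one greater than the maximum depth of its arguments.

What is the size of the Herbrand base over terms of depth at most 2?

30

First count ground terms of depth ≤ 2.
With no function symbols every ground term is a constant, so there are exactly 5 ground terms at every depth bound.
N_0 = 5
N_1 = 5
N_2 = 5
Explicitly: m, n, q, r, p.
So |H| = 5.
For each predicate symbol, the number of ground atoms is |H| raised to its arity; summing:
  R: 5^2 = 25;  P: 5
Total ground atoms: 25 + 5 = 30.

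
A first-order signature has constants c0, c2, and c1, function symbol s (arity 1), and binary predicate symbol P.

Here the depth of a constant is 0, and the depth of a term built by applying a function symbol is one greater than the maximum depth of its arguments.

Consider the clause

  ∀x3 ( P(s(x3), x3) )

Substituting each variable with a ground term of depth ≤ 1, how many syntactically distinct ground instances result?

6

Ground terms of depth ≤ 1:
  Write N_k for the number of ground terms of depth ≤ k. A term of depth ≤ k is either a constant or a function symbol applied to arguments of depth ≤ k−1, so N_k = 3 + N_{k-1}.
  N_0 = 3
  N_1 = 3 + 3 = 6
So there are 6 ground terms available for substitution.
The variable x3 ranges independently over the available ground terms, and distinct assignments produce distinct instances.
Number of ground instances = 6.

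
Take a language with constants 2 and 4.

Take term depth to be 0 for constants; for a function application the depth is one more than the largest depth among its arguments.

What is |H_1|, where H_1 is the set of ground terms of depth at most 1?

2

With no function symbols every ground term is a constant, so there are exactly 2 ground terms at every depth bound.
N_0 = 2
N_1 = 2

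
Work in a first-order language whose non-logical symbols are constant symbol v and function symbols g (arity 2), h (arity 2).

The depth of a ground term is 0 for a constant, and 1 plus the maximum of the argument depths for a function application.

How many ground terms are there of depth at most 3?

723

Write N_k for the number of ground terms of depth ≤ k. A term of depth ≤ k is either a constant or a function symbol applied to arguments of depth ≤ k−1, so N_k = 1 + N_{k-1}^2 + N_{k-1}^2.
N_0 = 1
N_1 = 1 + 1^2 + 1^2 = 3
N_2 = 1 + 3^2 + 3^2 = 19
N_3 = 1 + 19^2 + 19^2 = 723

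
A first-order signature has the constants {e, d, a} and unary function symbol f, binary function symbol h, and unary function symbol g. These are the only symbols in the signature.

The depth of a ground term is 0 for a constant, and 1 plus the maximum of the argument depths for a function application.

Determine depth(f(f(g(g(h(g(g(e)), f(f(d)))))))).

depth(g(e)) = 1 + depth(e) = 1 + 0 = 1
depth(g(g(e))) = 1 + depth(g(e)) = 1 + 1 = 2
depth(f(d)) = 1 + depth(d) = 1 + 0 = 1
depth(f(f(d))) = 1 + depth(f(d)) = 1 + 1 = 2
depth(h(g(g(e)), f(f(d)))) = 1 + max(2, 2) = 3
depth(g(h(g(g(e)), f(f(d))))) = 1 + depth(h(g(g(e)), f(f(d)))) = 1 + 3 = 4
depth(g(g(h(g(g(e)), f(f(d)))))) = 1 + depth(g(h(g(g(e)), f(f(d))))) = 1 + 4 = 5
depth(f(g(g(h(g(g(e)), f(f(d))))))) = 1 + depth(g(g(h(g(g(e)), f(f(d)))))) = 1 + 5 = 6
depth(f(f(g(g(h(g(g(e)), f(f(d)))))))) = 1 + depth(f(g(g(h(g(g(e)), f(f(d))))))) = 1 + 6 = 7

7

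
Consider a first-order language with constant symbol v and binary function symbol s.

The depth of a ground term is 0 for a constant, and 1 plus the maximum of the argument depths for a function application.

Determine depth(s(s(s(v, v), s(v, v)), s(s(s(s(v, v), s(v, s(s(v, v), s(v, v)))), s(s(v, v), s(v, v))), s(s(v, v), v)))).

depth(s(v, v)) = 1 + max(0, 0) = 1
depth(s(s(v, v), s(v, v))) = 1 + max(1, 1) = 2
depth(s(v, s(s(v, v), s(v, v)))) = 1 + max(0, 2) = 3
depth(s(s(v, v), s(v, s(s(v, v), s(v, v))))) = 1 + max(1, 3) = 4
depth(s(s(s(v, v), s(v, s(s(v, v), s(v, v)))), s(s(v, v), s(v, v)))) = 1 + max(4, 2) = 5
depth(s(s(v, v), v)) = 1 + max(1, 0) = 2
depth(s(s(s(s(v, v), s(v, s(s(v, v), s(v, v)))), s(s(v, v), s(v, v))), s(s(v, v), v))) = 1 + max(5, 2) = 6
depth(s(s(s(v, v), s(v, v)), s(s(s(s(v, v), s(v, s(s(v, v), s(v, v)))), s(s(v, v), s(v, v))), s(s(v, v), v)))) = 1 + max(2, 6) = 7

7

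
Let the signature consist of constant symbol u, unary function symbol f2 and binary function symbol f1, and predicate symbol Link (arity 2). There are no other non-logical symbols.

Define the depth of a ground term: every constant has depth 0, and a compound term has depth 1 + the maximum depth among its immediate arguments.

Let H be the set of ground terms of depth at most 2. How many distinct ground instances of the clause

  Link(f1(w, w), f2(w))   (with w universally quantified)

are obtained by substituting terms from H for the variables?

Ground terms of depth ≤ 2:
  Let N_k count ground terms of depth at most k. Each non-constant term of depth ≤ k is some function symbol applied to depth-≤(k−1) arguments, giving N_k = 1 + N_{k-1} + N_{k-1}^2.
  N_0 = 1
  N_1 = 1 + 1 + 1^2 = 3
  N_2 = 1 + 3 + 3^2 = 13
So there are 13 ground terms available for substitution.
The variable w ranges independently over the available ground terms, and distinct assignments produce distinct instances.
Number of ground instances = 13.

13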